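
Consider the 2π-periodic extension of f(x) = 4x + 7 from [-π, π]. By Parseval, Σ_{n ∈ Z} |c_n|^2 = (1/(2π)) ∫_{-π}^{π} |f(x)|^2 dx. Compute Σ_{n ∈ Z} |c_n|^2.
Σ |c_n|^2 = 16π^2/3 + 49

Expand and integrate term by term over [-π, π]:
  ∫ (4x)^2 dx = 16·(2π^3/3); ∫ 2·4·(7)·x dx = 0 (odd integrand); ∫ 7^2 dx = 49·2π.
So (1/(2π)) ∫_{-π}^{π} (4x + 7)^2 dx = 16π^2/3 + 49 = 16π^2/3 + 49.
Parseval ⇒ Σ |c_n|^2 = 16π^2/3 + 49.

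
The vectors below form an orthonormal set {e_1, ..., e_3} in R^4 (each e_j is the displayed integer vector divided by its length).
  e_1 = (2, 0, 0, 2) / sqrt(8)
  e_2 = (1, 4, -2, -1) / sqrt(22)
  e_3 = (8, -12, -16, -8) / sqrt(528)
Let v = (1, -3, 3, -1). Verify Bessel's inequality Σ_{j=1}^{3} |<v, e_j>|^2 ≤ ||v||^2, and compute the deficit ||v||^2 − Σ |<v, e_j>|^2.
Σ |<v, e_j>|^2 = 35/3; ||v||^2 = 20; deficit = 25/3

Write each e_j = u_j / sqrt(<u_j, u_j>) where u_j is the displayed integer vector. Then <v, e_j> = <v, u_j> / sqrt(<u_j, u_j>), so |<v, e_j>|^2 = <v, u_j>^2 / <u_j, u_j>.
Coefficients: <v, e_1> = 0/sqrt(8), <v, e_2> = -16/sqrt(22), <v, e_3> = 4/sqrt(528).
Square and sum: Σ |<v, e_j>|^2 = 35/3.
Compute ||v||^2 = v·v = 20.
Deficit = 20 − 35/3 = 25/3 ≥ 0, confirming Bessel's inequality. (The deficit equals ||v − Σ <v,e_j> e_j||^2, the squared distance from v to span{e_j}.)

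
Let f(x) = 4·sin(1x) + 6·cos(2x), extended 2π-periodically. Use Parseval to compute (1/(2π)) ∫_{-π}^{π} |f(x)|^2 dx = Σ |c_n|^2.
Σ |c_n|^2 = 26

Expand |f|^2 and use orthogonality of {sin(nx), cos(mx)} on [-π, π]:
  ∫_{-π}^{π} sin(nx)^2 dx = π, ∫ cos(mx)^2 dx = π, and cross terms integrate to 0.
So ∫_{-π}^{π} f(x)^2 dx = 4^2 · π + 6^2 · π = (16 + 36)π.
Divide by 2π: (16 + 36)/2 = 26.
By Parseval, this equals Σ |c_n|^2.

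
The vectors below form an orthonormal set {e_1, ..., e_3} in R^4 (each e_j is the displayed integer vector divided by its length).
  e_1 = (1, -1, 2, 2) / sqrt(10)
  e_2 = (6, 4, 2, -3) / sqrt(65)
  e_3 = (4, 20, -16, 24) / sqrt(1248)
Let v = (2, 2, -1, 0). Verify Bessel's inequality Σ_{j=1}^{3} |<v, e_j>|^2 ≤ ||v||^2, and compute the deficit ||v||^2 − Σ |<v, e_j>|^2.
Σ |<v, e_j>|^2 = 26/3; ||v||^2 = 9; deficit = 1/3

Write each e_j = u_j / sqrt(<u_j, u_j>) where u_j is the displayed integer vector. Then <v, e_j> = <v, u_j> / sqrt(<u_j, u_j>), so |<v, e_j>|^2 = <v, u_j>^2 / <u_j, u_j>.
Coefficients: <v, e_1> = -2/sqrt(10), <v, e_2> = 18/sqrt(65), <v, e_3> = 64/sqrt(1248).
Square and sum: Σ |<v, e_j>|^2 = 26/3.
Compute ||v||^2 = v·v = 9.
Deficit = 9 − 26/3 = 1/3 ≥ 0, confirming Bessel's inequality. (The deficit equals ||v − Σ <v,e_j> e_j||^2, the squared distance from v to span{e_j}.)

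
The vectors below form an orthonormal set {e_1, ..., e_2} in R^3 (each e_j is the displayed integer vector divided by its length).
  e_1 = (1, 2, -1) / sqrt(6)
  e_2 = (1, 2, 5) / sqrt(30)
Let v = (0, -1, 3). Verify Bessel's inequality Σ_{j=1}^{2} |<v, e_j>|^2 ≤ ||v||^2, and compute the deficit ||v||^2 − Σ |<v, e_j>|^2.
Σ |<v, e_j>|^2 = 49/5; ||v||^2 = 10; deficit = 1/5

Write each e_j = u_j / sqrt(<u_j, u_j>) where u_j is the displayed integer vector. Then <v, e_j> = <v, u_j> / sqrt(<u_j, u_j>), so |<v, e_j>|^2 = <v, u_j>^2 / <u_j, u_j>.
Coefficients: <v, e_1> = -5/sqrt(6), <v, e_2> = 13/sqrt(30).
Square and sum: Σ |<v, e_j>|^2 = 49/5.
Compute ||v||^2 = v·v = 10.
Deficit = 10 − 49/5 = 1/5 ≥ 0, confirming Bessel's inequality. (The deficit equals ||v − Σ <v,e_j> e_j||^2, the squared distance from v to span{e_j}.)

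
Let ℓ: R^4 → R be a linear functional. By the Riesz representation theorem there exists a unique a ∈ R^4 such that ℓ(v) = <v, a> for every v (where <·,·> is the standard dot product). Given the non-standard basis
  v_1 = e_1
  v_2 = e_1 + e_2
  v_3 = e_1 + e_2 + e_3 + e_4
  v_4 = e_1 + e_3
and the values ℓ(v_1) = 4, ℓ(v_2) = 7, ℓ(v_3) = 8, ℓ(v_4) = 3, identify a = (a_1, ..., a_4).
a = (4, 3, -1, 2)

Write a = (a_1, ..., a_4) in the standard basis. For each basis vector v_i, ℓ(v_i) = <v_i, a> is a linear equation in the a_j's. Collect the n equations into a matrix system V a = ℓ, where row i of V is v_i (expressed in the standard basis). Since V is invertible (lower-triangular with 1s on the diagonal, up to permutation), solve by back-substitution:
  V =
[[1, 0, 0, 0],
 [1, 1, 0, 0],
 [1, 1, 1, 1],
 [1, 0, 1, 0]]
  V a = (4, 7, 8, 3)
Solving gives a = (4, 3, -1, 2).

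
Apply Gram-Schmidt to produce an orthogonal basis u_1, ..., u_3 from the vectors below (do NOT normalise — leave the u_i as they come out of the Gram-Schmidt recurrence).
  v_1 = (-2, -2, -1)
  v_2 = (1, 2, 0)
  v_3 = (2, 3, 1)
Orthogonal basis:
  u_1 = (-2, -2, -1)
  u_2 = (-1/3, 2/3, -2/3)
  u_3 = (-2/9, 1/9, 2/9)

Apply the Gram-Schmidt recurrence
  u_1 = v_1
  u_i = v_i − Σ_{j<i} ((v_i · u_j) / (u_j · u_j)) · u_j.

Step by step this gives:
  u_1 = (-2, -2, -1)
  u_2 = (-1/3, 2/3, -2/3)
  u_3 = (-2/9, 1/9, 2/9)

Orthogonality check:
  u_2 · u_1 = 0 (should be 0)
  u_3 · u_1 = 0 (should be 0)
  u_3 · u_2 = 0 (should be 0)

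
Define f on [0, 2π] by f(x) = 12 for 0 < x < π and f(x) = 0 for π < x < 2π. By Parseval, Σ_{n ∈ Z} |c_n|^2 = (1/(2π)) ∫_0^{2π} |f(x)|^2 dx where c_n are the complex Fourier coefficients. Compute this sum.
Σ |c_n|^2 = 72

Parseval equates the L^2 energy of f (normalised by 1/(2π)) with the ℓ^2 sum of its Fourier coefficients: (1/(2π)) ∫_0^{2π} |f|^2 = Σ |c_n|^2.
Compute the left side: (1/(2π)) [∫_0^π 12^2 dx + ∫_π^{2π} 0^2 dx] = (1/(2π)) · (144π + 0π) = (144 + 0)/2 = 72.
So Σ_{n ∈ Z} |c_n|^2 = 72.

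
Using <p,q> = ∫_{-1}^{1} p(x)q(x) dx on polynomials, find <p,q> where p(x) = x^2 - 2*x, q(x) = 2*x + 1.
<p,q> = -2

Expand the product: p(x)·q(x) = 2*x^3 - 3*x^2 - 2*x.
∫_{-1}^{1} of each monomial x^k gives [2/(k+1) if k even, 0 if k odd]. Integrating term-by-term (or equivalently evaluating the antiderivative F(x) = x^4/2 - x^3 - x^2 at the endpoints):
  F(1) − F(−1) = -3/2 − (1/2) = -2.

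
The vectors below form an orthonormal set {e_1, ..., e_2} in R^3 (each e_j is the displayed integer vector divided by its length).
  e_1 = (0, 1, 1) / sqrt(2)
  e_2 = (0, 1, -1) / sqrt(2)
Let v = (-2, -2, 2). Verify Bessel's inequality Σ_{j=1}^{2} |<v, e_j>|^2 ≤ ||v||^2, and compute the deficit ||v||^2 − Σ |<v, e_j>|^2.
Σ |<v, e_j>|^2 = 8; ||v||^2 = 12; deficit = 4

Write each e_j = u_j / sqrt(<u_j, u_j>) where u_j is the displayed integer vector. Then <v, e_j> = <v, u_j> / sqrt(<u_j, u_j>), so |<v, e_j>|^2 = <v, u_j>^2 / <u_j, u_j>.
Coefficients: <v, e_1> = 0/sqrt(2), <v, e_2> = -4/sqrt(2).
Square and sum: Σ |<v, e_j>|^2 = 8.
Compute ||v||^2 = v·v = 12.
Deficit = 12 − 8 = 4 ≥ 0, confirming Bessel's inequality. (The deficit equals ||v − Σ <v,e_j> e_j||^2, the squared distance from v to span{e_j}.)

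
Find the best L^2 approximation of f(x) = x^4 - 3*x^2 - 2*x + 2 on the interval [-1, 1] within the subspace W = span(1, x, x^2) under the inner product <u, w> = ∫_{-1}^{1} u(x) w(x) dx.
g(x) = -15*x^2/7 - 2*x + 67/35

The best approximation g ∈ W is the orthogonal projection of f onto W. Writing g = a_0 + a_1 x + a_2 x^2, the coefficients solve the normal equations G · a = b where
  G_{ij} = <φ_i, φ_j> and b_i = <f, φ_i>, with φ_0 = 1, φ_1 = x, φ_2 = x^2.
G =
  [2, 0, 2/3]
  [0, 2/3, 0]
  [2/3, 0, 2/5],
b = (12/5, -4/3, 44/105).
Solving gives a_0 = 67/35, a_1 = -2, a_2 = -15/7, so
  g(x) = -15*x^2/7 - 2*x + 67/35.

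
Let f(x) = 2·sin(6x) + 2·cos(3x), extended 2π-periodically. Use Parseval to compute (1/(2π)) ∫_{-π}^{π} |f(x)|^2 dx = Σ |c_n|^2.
Σ |c_n|^2 = 4

Expand |f|^2 and use orthogonality of {sin(nx), cos(mx)} on [-π, π]:
  ∫_{-π}^{π} sin(nx)^2 dx = π, ∫ cos(mx)^2 dx = π, and cross terms integrate to 0.
So ∫_{-π}^{π} f(x)^2 dx = 2^2 · π + 2^2 · π = (4 + 4)π.
Divide by 2π: (4 + 4)/2 = 4.
By Parseval, this equals Σ |c_n|^2.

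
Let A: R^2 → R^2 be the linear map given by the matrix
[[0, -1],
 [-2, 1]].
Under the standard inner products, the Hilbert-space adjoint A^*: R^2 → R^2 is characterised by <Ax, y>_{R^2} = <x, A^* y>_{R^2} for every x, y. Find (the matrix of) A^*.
A^* = A^T =
[[0, -2],
 [-1, 1]]

For real matrices with standard dot products, the defining identity <Ax, y> = <x, A^* y> gives (Ax)^T y = x^T (A^*) y, i.e. x^T A^T y = x^T (A^*) y. Since this holds for all x, y, we must have A^* = A^T. Therefore
A^* =
[[0, -2],
 [-1, 1]].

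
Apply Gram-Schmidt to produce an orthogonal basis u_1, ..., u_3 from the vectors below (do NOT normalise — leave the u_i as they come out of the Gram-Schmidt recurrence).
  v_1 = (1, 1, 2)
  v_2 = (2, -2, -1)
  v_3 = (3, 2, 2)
Orthogonal basis:
  u_1 = (1, 1, 2)
  u_2 = (7/3, -5/3, -1/3)
  u_3 = (33/50, 11/10, -22/25)

Apply the Gram-Schmidt recurrence
  u_1 = v_1
  u_i = v_i − Σ_{j<i} ((v_i · u_j) / (u_j · u_j)) · u_j.

Step by step this gives:
  u_1 = (1, 1, 2)
  u_2 = (7/3, -5/3, -1/3)
  u_3 = (33/50, 11/10, -22/25)

Orthogonality check:
  u_2 · u_1 = 0 (should be 0)
  u_3 · u_1 = 0 (should be 0)
  u_3 · u_2 = 0 (should be 0)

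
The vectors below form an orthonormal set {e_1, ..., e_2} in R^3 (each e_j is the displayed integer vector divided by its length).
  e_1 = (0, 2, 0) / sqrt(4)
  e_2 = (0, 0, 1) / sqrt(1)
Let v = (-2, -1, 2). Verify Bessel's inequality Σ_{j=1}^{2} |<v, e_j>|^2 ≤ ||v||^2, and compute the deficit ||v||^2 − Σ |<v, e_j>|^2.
Σ |<v, e_j>|^2 = 5; ||v||^2 = 9; deficit = 4

Write each e_j = u_j / sqrt(<u_j, u_j>) where u_j is the displayed integer vector. Then <v, e_j> = <v, u_j> / sqrt(<u_j, u_j>), so |<v, e_j>|^2 = <v, u_j>^2 / <u_j, u_j>.
Coefficients: <v, e_1> = -2/sqrt(4), <v, e_2> = 2/sqrt(1).
Square and sum: Σ |<v, e_j>|^2 = 5.
Compute ||v||^2 = v·v = 9.
Deficit = 9 − 5 = 4 ≥ 0, confirming Bessel's inequality. (The deficit equals ||v − Σ <v,e_j> e_j||^2, the squared distance from v to span{e_j}.)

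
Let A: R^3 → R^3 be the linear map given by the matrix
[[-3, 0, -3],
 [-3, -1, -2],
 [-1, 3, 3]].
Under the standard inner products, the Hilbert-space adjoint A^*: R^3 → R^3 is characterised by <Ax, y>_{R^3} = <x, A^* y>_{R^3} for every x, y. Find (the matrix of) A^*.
A^* = A^T =
[[-3, -3, -1],
 [0, -1, 3],
 [-3, -2, 3]]

For real matrices with standard dot products, the defining identity <Ax, y> = <x, A^* y> gives (Ax)^T y = x^T (A^*) y, i.e. x^T A^T y = x^T (A^*) y. Since this holds for all x, y, we must have A^* = A^T. Therefore
A^* =
[[-3, -3, -1],
 [0, -1, 3],
 [-3, -2, 3]].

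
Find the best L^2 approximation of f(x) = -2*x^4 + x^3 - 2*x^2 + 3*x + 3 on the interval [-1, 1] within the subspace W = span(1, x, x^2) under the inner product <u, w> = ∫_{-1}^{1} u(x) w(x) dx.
g(x) = -26*x^2/7 + 18*x/5 + 111/35

The best approximation g ∈ W is the orthogonal projection of f onto W. Writing g = a_0 + a_1 x + a_2 x^2, the coefficients solve the normal equations G · a = b where
  G_{ij} = <φ_i, φ_j> and b_i = <f, φ_i>, with φ_0 = 1, φ_1 = x, φ_2 = x^2.
G =
  [2, 0, 2/3]
  [0, 2/3, 0]
  [2/3, 0, 2/5],
b = (58/15, 12/5, 22/35).
Solving gives a_0 = 111/35, a_1 = 18/5, a_2 = -26/7, so
  g(x) = -26*x^2/7 + 18*x/5 + 111/35.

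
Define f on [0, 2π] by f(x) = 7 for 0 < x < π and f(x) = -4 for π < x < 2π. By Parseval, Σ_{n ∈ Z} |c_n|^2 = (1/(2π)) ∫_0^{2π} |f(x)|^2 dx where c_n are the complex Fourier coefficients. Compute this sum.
Σ |c_n|^2 = 65/2

Parseval equates the L^2 energy of f (normalised by 1/(2π)) with the ℓ^2 sum of its Fourier coefficients: (1/(2π)) ∫_0^{2π} |f|^2 = Σ |c_n|^2.
Compute the left side: (1/(2π)) [∫_0^π 7^2 dx + ∫_π^{2π} (-4)^2 dx] = (1/(2π)) · (49π + 16π) = (49 + 16)/2 = 65/2.
So Σ_{n ∈ Z} |c_n|^2 = 65/2.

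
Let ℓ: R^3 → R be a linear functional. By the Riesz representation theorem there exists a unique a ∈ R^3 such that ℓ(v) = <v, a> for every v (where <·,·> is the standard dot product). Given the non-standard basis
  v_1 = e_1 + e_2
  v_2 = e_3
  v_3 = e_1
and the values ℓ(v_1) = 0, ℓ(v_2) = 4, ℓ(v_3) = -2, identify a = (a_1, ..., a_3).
a = (-2, 2, 4)

Write a = (a_1, ..., a_3) in the standard basis. For each basis vector v_i, ℓ(v_i) = <v_i, a> is a linear equation in the a_j's. Collect the n equations into a matrix system V a = ℓ, where row i of V is v_i (expressed in the standard basis). Since V is invertible (lower-triangular with 1s on the diagonal, up to permutation), solve by back-substitution:
  V =
[[1, 1, 0],
 [0, 0, 1],
 [1, 0, 0]]
  V a = (0, 4, -2)
Solving gives a = (-2, 2, 4).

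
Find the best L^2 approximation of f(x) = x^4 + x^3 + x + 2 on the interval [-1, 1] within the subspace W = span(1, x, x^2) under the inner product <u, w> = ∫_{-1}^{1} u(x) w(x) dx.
g(x) = 6*x^2/7 + 8*x/5 + 67/35

The best approximation g ∈ W is the orthogonal projection of f onto W. Writing g = a_0 + a_1 x + a_2 x^2, the coefficients solve the normal equations G · a = b where
  G_{ij} = <φ_i, φ_j> and b_i = <f, φ_i>, with φ_0 = 1, φ_1 = x, φ_2 = x^2.
G =
  [2, 0, 2/3]
  [0, 2/3, 0]
  [2/3, 0, 2/5],
b = (22/5, 16/15, 34/21).
Solving gives a_0 = 67/35, a_1 = 8/5, a_2 = 6/7, so
  g(x) = 6*x^2/7 + 8*x/5 + 67/35.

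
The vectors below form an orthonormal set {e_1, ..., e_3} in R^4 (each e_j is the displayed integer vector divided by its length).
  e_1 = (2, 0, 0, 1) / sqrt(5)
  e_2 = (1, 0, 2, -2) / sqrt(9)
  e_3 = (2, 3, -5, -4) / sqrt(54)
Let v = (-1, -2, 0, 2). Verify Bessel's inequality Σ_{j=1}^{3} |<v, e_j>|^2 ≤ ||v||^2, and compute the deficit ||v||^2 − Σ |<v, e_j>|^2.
Σ |<v, e_j>|^2 = 203/27; ||v||^2 = 9; deficit = 40/27

Write each e_j = u_j / sqrt(<u_j, u_j>) where u_j is the displayed integer vector. Then <v, e_j> = <v, u_j> / sqrt(<u_j, u_j>), so |<v, e_j>|^2 = <v, u_j>^2 / <u_j, u_j>.
Coefficients: <v, e_1> = 0/sqrt(5), <v, e_2> = -5/sqrt(9), <v, e_3> = -16/sqrt(54).
Square and sum: Σ |<v, e_j>|^2 = 203/27.
Compute ||v||^2 = v·v = 9.
Deficit = 9 − 203/27 = 40/27 ≥ 0, confirming Bessel's inequality. (The deficit equals ||v − Σ <v,e_j> e_j||^2, the squared distance from v to span{e_j}.)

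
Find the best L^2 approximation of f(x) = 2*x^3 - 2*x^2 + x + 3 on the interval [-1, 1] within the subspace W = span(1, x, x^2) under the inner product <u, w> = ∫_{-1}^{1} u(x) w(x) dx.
g(x) = -2*x^2 + 11*x/5 + 3

The best approximation g ∈ W is the orthogonal projection of f onto W. Writing g = a_0 + a_1 x + a_2 x^2, the coefficients solve the normal equations G · a = b where
  G_{ij} = <φ_i, φ_j> and b_i = <f, φ_i>, with φ_0 = 1, φ_1 = x, φ_2 = x^2.
G =
  [2, 0, 2/3]
  [0, 2/3, 0]
  [2/3, 0, 2/5],
b = (14/3, 22/15, 6/5).
Solving gives a_0 = 3, a_1 = 11/5, a_2 = -2, so
  g(x) = -2*x^2 + 11*x/5 + 3.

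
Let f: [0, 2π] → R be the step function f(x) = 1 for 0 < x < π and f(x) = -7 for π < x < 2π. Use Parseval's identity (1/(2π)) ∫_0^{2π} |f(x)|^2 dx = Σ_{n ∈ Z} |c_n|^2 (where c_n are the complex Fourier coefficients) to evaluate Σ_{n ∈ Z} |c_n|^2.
Σ |c_n|^2 = 25

Parseval equates the L^2 energy of f (normalised by 1/(2π)) with the ℓ^2 sum of its Fourier coefficients: (1/(2π)) ∫_0^{2π} |f|^2 = Σ |c_n|^2.
Compute the left side: (1/(2π)) [∫_0^π 1^2 dx + ∫_π^{2π} (-7)^2 dx] = (1/(2π)) · (1π + 49π) = (1 + 49)/2 = 25.
So Σ_{n ∈ Z} |c_n|^2 = 25.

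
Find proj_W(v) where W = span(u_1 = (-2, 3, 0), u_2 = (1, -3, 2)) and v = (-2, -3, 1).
proj_W(v) = (4/61, -99/61, 124/61)

Set up U = [u_1 | ... | u_2] ∈ R^(3×2). The projector onto W = col(U) is P = U (U^T U)^(-1) U^T.
Compute U^T U =
  [13, -11]
  [-11, 14],
and U^T v = (-5, 9).
Solve U^T U · c = U^T v for the coefficients: c = (29/61, 62/61). The projection is proj_W(v) = U c.
Check: (v - proj_W(v)) · u_1 = 0  (should be 0).
Check: (v - proj_W(v)) · u_2 = 0  (should be 0).
Result: proj_W(v) = (4/61, -99/61, 124/61).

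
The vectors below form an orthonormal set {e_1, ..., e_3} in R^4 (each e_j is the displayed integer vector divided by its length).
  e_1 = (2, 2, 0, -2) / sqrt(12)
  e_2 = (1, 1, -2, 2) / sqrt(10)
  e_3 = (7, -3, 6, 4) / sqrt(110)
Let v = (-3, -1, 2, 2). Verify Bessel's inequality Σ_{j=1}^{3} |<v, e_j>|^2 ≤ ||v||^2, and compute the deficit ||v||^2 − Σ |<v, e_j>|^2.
Σ |<v, e_j>|^2 = 150/11; ||v||^2 = 18; deficit = 48/11

Write each e_j = u_j / sqrt(<u_j, u_j>) where u_j is the displayed integer vector. Then <v, e_j> = <v, u_j> / sqrt(<u_j, u_j>), so |<v, e_j>|^2 = <v, u_j>^2 / <u_j, u_j>.
Coefficients: <v, e_1> = -12/sqrt(12), <v, e_2> = -4/sqrt(10), <v, e_3> = 2/sqrt(110).
Square and sum: Σ |<v, e_j>|^2 = 150/11.
Compute ||v||^2 = v·v = 18.
Deficit = 18 − 150/11 = 48/11 ≥ 0, confirming Bessel's inequality. (The deficit equals ||v − Σ <v,e_j> e_j||^2, the squared distance from v to span{e_j}.)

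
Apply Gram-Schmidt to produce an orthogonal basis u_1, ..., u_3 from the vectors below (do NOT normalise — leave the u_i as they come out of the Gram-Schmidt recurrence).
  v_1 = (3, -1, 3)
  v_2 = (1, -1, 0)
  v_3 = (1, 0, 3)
Orthogonal basis:
  u_1 = (3, -1, 3)
  u_2 = (7/19, -15/19, -12/19)
  u_3 = (-9/22, -9/22, 3/11)

Apply the Gram-Schmidt recurrence
  u_1 = v_1
  u_i = v_i − Σ_{j<i} ((v_i · u_j) / (u_j · u_j)) · u_j.

Step by step this gives:
  u_1 = (3, -1, 3)
  u_2 = (7/19, -15/19, -12/19)
  u_3 = (-9/22, -9/22, 3/11)

Orthogonality check:
  u_2 · u_1 = 0 (should be 0)
  u_3 · u_1 = 0 (should be 0)
  u_3 · u_2 = 0 (should be 0)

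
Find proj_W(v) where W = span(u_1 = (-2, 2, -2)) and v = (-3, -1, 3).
proj_W(v) = (1/3, -1/3, 1/3)

Set up U = [u_1 | ... | u_1] ∈ R^(3×1). The projector onto W = col(U) is P = U (U^T U)^(-1) U^T.
Compute U^T U =
  [12],
and U^T v = (-2).
Solve U^T U · c = U^T v for the coefficients: c = (-1/6). The projection is proj_W(v) = U c.
Check: (v - proj_W(v)) · u_1 = 0  (should be 0).
Result: proj_W(v) = (1/3, -1/3, 1/3).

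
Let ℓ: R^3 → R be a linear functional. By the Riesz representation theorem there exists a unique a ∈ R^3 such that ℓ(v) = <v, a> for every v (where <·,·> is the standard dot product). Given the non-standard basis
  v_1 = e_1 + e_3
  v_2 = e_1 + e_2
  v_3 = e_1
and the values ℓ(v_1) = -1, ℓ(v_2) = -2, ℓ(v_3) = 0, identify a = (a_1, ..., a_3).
a = (0, -2, -1)

Write a = (a_1, ..., a_3) in the standard basis. For each basis vector v_i, ℓ(v_i) = <v_i, a> is a linear equation in the a_j's. Collect the n equations into a matrix system V a = ℓ, where row i of V is v_i (expressed in the standard basis). Since V is invertible (lower-triangular with 1s on the diagonal, up to permutation), solve by back-substitution:
  V =
[[1, 0, 1],
 [1, 1, 0],
 [1, 0, 0]]
  V a = (-1, -2, 0)
Solving gives a = (0, -2, -1).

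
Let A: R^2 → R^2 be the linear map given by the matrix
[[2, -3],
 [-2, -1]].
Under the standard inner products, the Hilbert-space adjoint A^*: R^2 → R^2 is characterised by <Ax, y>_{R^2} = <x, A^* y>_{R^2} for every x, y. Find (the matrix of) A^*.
A^* = A^T =
[[2, -2],
 [-3, -1]]

For real matrices with standard dot products, the defining identity <Ax, y> = <x, A^* y> gives (Ax)^T y = x^T (A^*) y, i.e. x^T A^T y = x^T (A^*) y. Since this holds for all x, y, we must have A^* = A^T. Therefore
A^* =
[[2, -2],
 [-3, -1]].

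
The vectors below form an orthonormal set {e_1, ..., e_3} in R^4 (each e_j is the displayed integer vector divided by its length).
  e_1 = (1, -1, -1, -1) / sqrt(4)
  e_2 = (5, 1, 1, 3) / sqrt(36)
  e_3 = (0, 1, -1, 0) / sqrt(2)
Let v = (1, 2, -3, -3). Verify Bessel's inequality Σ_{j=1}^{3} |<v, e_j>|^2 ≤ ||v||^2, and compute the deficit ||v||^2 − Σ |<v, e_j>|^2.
Σ |<v, e_j>|^2 = 175/9; ||v||^2 = 23; deficit = 32/9

Write each e_j = u_j / sqrt(<u_j, u_j>) where u_j is the displayed integer vector. Then <v, e_j> = <v, u_j> / sqrt(<u_j, u_j>), so |<v, e_j>|^2 = <v, u_j>^2 / <u_j, u_j>.
Coefficients: <v, e_1> = 5/sqrt(4), <v, e_2> = -5/sqrt(36), <v, e_3> = 5/sqrt(2).
Square and sum: Σ |<v, e_j>|^2 = 175/9.
Compute ||v||^2 = v·v = 23.
Deficit = 23 − 175/9 = 32/9 ≥ 0, confirming Bessel's inequality. (The deficit equals ||v − Σ <v,e_j> e_j||^2, the squared distance from v to span{e_j}.)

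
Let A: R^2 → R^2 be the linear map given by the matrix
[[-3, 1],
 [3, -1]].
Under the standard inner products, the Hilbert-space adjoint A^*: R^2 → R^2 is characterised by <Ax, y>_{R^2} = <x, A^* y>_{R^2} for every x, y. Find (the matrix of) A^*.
A^* = A^T =
[[-3, 3],
 [1, -1]]

For real matrices with standard dot products, the defining identity <Ax, y> = <x, A^* y> gives (Ax)^T y = x^T (A^*) y, i.e. x^T A^T y = x^T (A^*) y. Since this holds for all x, y, we must have A^* = A^T. Therefore
A^* =
[[-3, 3],
 [1, -1]].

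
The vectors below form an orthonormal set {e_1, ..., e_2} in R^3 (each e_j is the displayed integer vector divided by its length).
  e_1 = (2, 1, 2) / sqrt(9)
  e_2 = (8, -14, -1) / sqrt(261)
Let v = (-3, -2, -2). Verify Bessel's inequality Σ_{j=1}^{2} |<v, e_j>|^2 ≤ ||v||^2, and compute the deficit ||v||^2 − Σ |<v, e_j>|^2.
Σ |<v, e_j>|^2 = 468/29; ||v||^2 = 17; deficit = 25/29

Write each e_j = u_j / sqrt(<u_j, u_j>) where u_j is the displayed integer vector. Then <v, e_j> = <v, u_j> / sqrt(<u_j, u_j>), so |<v, e_j>|^2 = <v, u_j>^2 / <u_j, u_j>.
Coefficients: <v, e_1> = -12/sqrt(9), <v, e_2> = 6/sqrt(261).
Square and sum: Σ |<v, e_j>|^2 = 468/29.
Compute ||v||^2 = v·v = 17.
Deficit = 17 − 468/29 = 25/29 ≥ 0, confirming Bessel's inequality. (The deficit equals ||v − Σ <v,e_j> e_j||^2, the squared distance from v to span{e_j}.)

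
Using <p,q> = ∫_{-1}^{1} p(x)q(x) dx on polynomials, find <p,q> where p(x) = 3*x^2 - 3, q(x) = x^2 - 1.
<p,q> = 16/5

Expand the product: p(x)·q(x) = 3*x^4 - 6*x^2 + 3.
∫_{-1}^{1} of each monomial x^k gives [2/(k+1) if k even, 0 if k odd]. Integrating term-by-term (or equivalently evaluating the antiderivative F(x) = 3*x^5/5 - 2*x^3 + 3*x at the endpoints):
  F(1) − F(−1) = 8/5 − (-8/5) = 16/5.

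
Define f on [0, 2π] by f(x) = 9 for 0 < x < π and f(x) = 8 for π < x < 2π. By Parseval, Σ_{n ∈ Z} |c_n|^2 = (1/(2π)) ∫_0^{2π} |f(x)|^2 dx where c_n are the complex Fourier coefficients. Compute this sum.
Σ |c_n|^2 = 145/2

Parseval equates the L^2 energy of f (normalised by 1/(2π)) with the ℓ^2 sum of its Fourier coefficients: (1/(2π)) ∫_0^{2π} |f|^2 = Σ |c_n|^2.
Compute the left side: (1/(2π)) [∫_0^π 9^2 dx + ∫_π^{2π} 8^2 dx] = (1/(2π)) · (81π + 64π) = (81 + 64)/2 = 145/2.
So Σ_{n ∈ Z} |c_n|^2 = 145/2.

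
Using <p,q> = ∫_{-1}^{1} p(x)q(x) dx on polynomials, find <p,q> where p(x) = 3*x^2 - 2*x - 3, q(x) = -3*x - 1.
<p,q> = 8

Expand the product: p(x)·q(x) = -9*x^3 + 3*x^2 + 11*x + 3.
∫_{-1}^{1} of each monomial x^k gives [2/(k+1) if k even, 0 if k odd]. Integrating term-by-term (or equivalently evaluating the antiderivative F(x) = -9*x^4/4 + x^3 + 11*x^2/2 + 3*x at the endpoints):
  F(1) − F(−1) = 29/4 − (-3/4) = 8.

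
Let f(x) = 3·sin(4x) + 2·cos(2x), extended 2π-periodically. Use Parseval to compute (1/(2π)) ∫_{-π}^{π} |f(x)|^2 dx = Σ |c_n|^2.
Σ |c_n|^2 = 13/2

Expand |f|^2 and use orthogonality of {sin(nx), cos(mx)} on [-π, π]:
  ∫_{-π}^{π} sin(nx)^2 dx = π, ∫ cos(mx)^2 dx = π, and cross terms integrate to 0.
So ∫_{-π}^{π} f(x)^2 dx = 3^2 · π + 2^2 · π = (9 + 4)π.
Divide by 2π: (9 + 4)/2 = 13/2.
By Parseval, this equals Σ |c_n|^2.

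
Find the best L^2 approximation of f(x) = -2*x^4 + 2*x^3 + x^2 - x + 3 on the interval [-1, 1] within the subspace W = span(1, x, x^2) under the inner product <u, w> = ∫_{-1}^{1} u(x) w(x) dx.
g(x) = -5*x^2/7 + x/5 + 111/35

The best approximation g ∈ W is the orthogonal projection of f onto W. Writing g = a_0 + a_1 x + a_2 x^2, the coefficients solve the normal equations G · a = b where
  G_{ij} = <φ_i, φ_j> and b_i = <f, φ_i>, with φ_0 = 1, φ_1 = x, φ_2 = x^2.
G =
  [2, 0, 2/3]
  [0, 2/3, 0]
  [2/3, 0, 2/5],
b = (88/15, 2/15, 64/35).
Solving gives a_0 = 111/35, a_1 = 1/5, a_2 = -5/7, so
  g(x) = -5*x^2/7 + x/5 + 111/35.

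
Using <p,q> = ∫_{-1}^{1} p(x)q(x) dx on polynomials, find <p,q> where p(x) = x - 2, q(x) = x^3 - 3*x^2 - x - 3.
<p,q> = 236/15

Expand the product: p(x)·q(x) = x^4 - 5*x^3 + 5*x^2 - x + 6.
∫_{-1}^{1} of each monomial x^k gives [2/(k+1) if k even, 0 if k odd]. Integrating term-by-term (or equivalently evaluating the antiderivative F(x) = x^5/5 - 5*x^4/4 + 5*x^3/3 - x^2/2 + 6*x at the endpoints):
  F(1) − F(−1) = 367/60 − (-577/60) = 236/15.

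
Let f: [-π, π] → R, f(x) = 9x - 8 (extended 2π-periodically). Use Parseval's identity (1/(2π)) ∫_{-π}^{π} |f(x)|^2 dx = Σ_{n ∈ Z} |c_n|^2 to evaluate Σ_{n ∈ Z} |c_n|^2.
Σ |c_n|^2 = 27π^2 + 64

Expand and integrate term by term over [-π, π]:
  ∫ (9x)^2 dx = 81·(2π^3/3); ∫ 2·9·(-8)·x dx = 0 (odd integrand); ∫ (-8)^2 dx = 64·2π.
So (1/(2π)) ∫_{-π}^{π} (9x - 8)^2 dx = 81π^2/3 + 64 = 27π^2 + 64.
Parseval ⇒ Σ |c_n|^2 = 27π^2 + 64.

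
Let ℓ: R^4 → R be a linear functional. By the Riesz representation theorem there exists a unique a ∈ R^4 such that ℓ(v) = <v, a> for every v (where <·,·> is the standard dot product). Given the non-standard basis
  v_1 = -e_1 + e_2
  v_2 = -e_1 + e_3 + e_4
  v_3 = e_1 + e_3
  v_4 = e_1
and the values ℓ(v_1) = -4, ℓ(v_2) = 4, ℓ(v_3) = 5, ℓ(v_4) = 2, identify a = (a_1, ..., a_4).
a = (2, -2, 3, 3)

Write a = (a_1, ..., a_4) in the standard basis. For each basis vector v_i, ℓ(v_i) = <v_i, a> is a linear equation in the a_j's. Collect the n equations into a matrix system V a = ℓ, where row i of V is v_i (expressed in the standard basis). Since V is invertible (lower-triangular with 1s on the diagonal, up to permutation), solve by back-substitution:
  V =
[[-1, 1, 0, 0],
 [-1, 0, 1, 1],
 [1, 0, 1, 0],
 [1, 0, 0, 0]]
  V a = (-4, 4, 5, 2)
Solving gives a = (2, -2, 3, 3).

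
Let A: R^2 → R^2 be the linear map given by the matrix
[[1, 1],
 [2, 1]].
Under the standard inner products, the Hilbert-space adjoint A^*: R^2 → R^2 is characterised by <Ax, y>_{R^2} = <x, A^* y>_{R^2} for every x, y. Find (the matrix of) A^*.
A^* = A^T =
[[1, 2],
 [1, 1]]

For real matrices with standard dot products, the defining identity <Ax, y> = <x, A^* y> gives (Ax)^T y = x^T (A^*) y, i.e. x^T A^T y = x^T (A^*) y. Since this holds for all x, y, we must have A^* = A^T. Therefore
A^* =
[[1, 2],
 [1, 1]].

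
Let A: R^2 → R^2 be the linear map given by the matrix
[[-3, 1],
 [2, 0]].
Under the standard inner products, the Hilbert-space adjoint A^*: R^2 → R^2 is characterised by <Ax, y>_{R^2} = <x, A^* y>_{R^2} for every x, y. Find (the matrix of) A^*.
A^* = A^T =
[[-3, 2],
 [1, 0]]

For real matrices with standard dot products, the defining identity <Ax, y> = <x, A^* y> gives (Ax)^T y = x^T (A^*) y, i.e. x^T A^T y = x^T (A^*) y. Since this holds for all x, y, we must have A^* = A^T. Therefore
A^* =
[[-3, 2],
 [1, 0]].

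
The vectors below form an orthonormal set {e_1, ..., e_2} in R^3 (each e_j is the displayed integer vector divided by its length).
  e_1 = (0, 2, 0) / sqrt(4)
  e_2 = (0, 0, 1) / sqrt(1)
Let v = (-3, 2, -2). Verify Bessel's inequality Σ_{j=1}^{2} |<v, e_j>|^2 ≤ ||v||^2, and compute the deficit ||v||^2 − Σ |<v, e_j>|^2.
Σ |<v, e_j>|^2 = 8; ||v||^2 = 17; deficit = 9

Write each e_j = u_j / sqrt(<u_j, u_j>) where u_j is the displayed integer vector. Then <v, e_j> = <v, u_j> / sqrt(<u_j, u_j>), so |<v, e_j>|^2 = <v, u_j>^2 / <u_j, u_j>.
Coefficients: <v, e_1> = 4/sqrt(4), <v, e_2> = -2/sqrt(1).
Square and sum: Σ |<v, e_j>|^2 = 8.
Compute ||v||^2 = v·v = 17.
Deficit = 17 − 8 = 9 ≥ 0, confirming Bessel's inequality. (The deficit equals ||v − Σ <v,e_j> e_j||^2, the squared distance from v to span{e_j}.)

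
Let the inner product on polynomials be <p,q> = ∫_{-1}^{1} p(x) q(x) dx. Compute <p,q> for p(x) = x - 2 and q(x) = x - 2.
<p,q> = 26/3

Expand the product: p(x)·q(x) = x^2 - 4*x + 4.
∫_{-1}^{1} of each monomial x^k gives [2/(k+1) if k even, 0 if k odd]. Integrating term-by-term (or equivalently evaluating the antiderivative F(x) = x^3/3 - 2*x^2 + 4*x at the endpoints):
  F(1) − F(−1) = 7/3 − (-19/3) = 26/3.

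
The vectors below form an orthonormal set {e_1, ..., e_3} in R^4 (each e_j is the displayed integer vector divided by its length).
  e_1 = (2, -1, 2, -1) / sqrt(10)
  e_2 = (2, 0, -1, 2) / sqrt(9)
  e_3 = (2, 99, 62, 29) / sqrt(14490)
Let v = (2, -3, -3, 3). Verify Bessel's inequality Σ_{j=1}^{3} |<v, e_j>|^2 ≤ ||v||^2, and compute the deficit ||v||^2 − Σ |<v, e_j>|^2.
Σ |<v, e_j>|^2 = 685/23; ||v||^2 = 31; deficit = 28/23

Write each e_j = u_j / sqrt(<u_j, u_j>) where u_j is the displayed integer vector. Then <v, e_j> = <v, u_j> / sqrt(<u_j, u_j>), so |<v, e_j>|^2 = <v, u_j>^2 / <u_j, u_j>.
Coefficients: <v, e_1> = -2/sqrt(10), <v, e_2> = 13/sqrt(9), <v, e_3> = -392/sqrt(14490).
Square and sum: Σ |<v, e_j>|^2 = 685/23.
Compute ||v||^2 = v·v = 31.
Deficit = 31 − 685/23 = 28/23 ≥ 0, confirming Bessel's inequality. (The deficit equals ||v − Σ <v,e_j> e_j||^2, the squared distance from v to span{e_j}.)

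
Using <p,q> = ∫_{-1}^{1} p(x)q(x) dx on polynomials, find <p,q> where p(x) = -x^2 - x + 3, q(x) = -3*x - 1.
<p,q> = -10/3

Expand the product: p(x)·q(x) = 3*x^3 + 4*x^2 - 8*x - 3.
∫_{-1}^{1} of each monomial x^k gives [2/(k+1) if k even, 0 if k odd]. Integrating term-by-term (or equivalently evaluating the antiderivative F(x) = 3*x^4/4 + 4*x^3/3 - 4*x^2 - 3*x at the endpoints):
  F(1) − F(−1) = -59/12 − (-19/12) = -10/3.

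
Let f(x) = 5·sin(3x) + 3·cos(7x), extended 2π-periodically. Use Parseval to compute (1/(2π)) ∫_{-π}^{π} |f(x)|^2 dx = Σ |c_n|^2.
Σ |c_n|^2 = 17

Expand |f|^2 and use orthogonality of {sin(nx), cos(mx)} on [-π, π]:
  ∫_{-π}^{π} sin(nx)^2 dx = π, ∫ cos(mx)^2 dx = π, and cross terms integrate to 0.
So ∫_{-π}^{π} f(x)^2 dx = 5^2 · π + 3^2 · π = (25 + 9)π.
Divide by 2π: (25 + 9)/2 = 17.
By Parseval, this equals Σ |c_n|^2.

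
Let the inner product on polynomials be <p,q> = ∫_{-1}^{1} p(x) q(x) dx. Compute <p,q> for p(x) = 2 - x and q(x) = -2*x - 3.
<p,q> = -32/3

Expand the product: p(x)·q(x) = 2*x^2 - x - 6.
∫_{-1}^{1} of each monomial x^k gives [2/(k+1) if k even, 0 if k odd]. Integrating term-by-term (or equivalently evaluating the antiderivative F(x) = 2*x^3/3 - x^2/2 - 6*x at the endpoints):
  F(1) − F(−1) = -35/6 − (29/6) = -32/3.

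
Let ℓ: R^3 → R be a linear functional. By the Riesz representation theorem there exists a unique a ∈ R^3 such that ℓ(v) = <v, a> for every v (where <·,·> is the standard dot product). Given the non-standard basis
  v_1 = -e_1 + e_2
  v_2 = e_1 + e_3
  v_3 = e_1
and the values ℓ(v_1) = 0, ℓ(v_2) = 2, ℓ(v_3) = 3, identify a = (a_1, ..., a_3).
a = (3, 3, -1)

Write a = (a_1, ..., a_3) in the standard basis. For each basis vector v_i, ℓ(v_i) = <v_i, a> is a linear equation in the a_j's. Collect the n equations into a matrix system V a = ℓ, where row i of V is v_i (expressed in the standard basis). Since V is invertible (lower-triangular with 1s on the diagonal, up to permutation), solve by back-substitution:
  V =
[[-1, 1, 0],
 [1, 0, 1],
 [1, 0, 0]]
  V a = (0, 2, 3)
Solving gives a = (3, 3, -1).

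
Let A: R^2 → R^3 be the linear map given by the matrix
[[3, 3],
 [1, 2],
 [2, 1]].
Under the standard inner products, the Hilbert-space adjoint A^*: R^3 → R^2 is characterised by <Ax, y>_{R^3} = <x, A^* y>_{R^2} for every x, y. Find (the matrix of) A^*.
A^* = A^T =
[[3, 1, 2],
 [3, 2, 1]]

For real matrices with standard dot products, the defining identity <Ax, y> = <x, A^* y> gives (Ax)^T y = x^T (A^*) y, i.e. x^T A^T y = x^T (A^*) y. Since this holds for all x, y, we must have A^* = A^T. Therefore
A^* =
[[3, 1, 2],
 [3, 2, 1]].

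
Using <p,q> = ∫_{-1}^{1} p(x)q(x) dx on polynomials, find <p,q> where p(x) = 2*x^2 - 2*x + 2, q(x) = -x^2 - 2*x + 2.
<p,q> = 56/5

Expand the product: p(x)·q(x) = -2*x^4 - 2*x^3 + 6*x^2 - 8*x + 4.
∫_{-1}^{1} of each monomial x^k gives [2/(k+1) if k even, 0 if k odd]. Integrating term-by-term (or equivalently evaluating the antiderivative F(x) = -2*x^5/5 - x^4/2 + 2*x^3 - 4*x^2 + 4*x at the endpoints):
  F(1) − F(−1) = 11/10 − (-101/10) = 56/5.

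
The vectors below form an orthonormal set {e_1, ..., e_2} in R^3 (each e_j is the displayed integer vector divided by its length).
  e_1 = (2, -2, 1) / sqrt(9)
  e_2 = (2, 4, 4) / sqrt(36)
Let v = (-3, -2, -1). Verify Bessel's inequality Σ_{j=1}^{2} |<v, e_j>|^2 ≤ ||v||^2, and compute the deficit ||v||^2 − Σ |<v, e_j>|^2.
Σ |<v, e_j>|^2 = 10; ||v||^2 = 14; deficit = 4

Write each e_j = u_j / sqrt(<u_j, u_j>) where u_j is the displayed integer vector. Then <v, e_j> = <v, u_j> / sqrt(<u_j, u_j>), so |<v, e_j>|^2 = <v, u_j>^2 / <u_j, u_j>.
Coefficients: <v, e_1> = -3/sqrt(9), <v, e_2> = -18/sqrt(36).
Square and sum: Σ |<v, e_j>|^2 = 10.
Compute ||v||^2 = v·v = 14.
Deficit = 14 − 10 = 4 ≥ 0, confirming Bessel's inequality. (The deficit equals ||v − Σ <v,e_j> e_j||^2, the squared distance from v to span{e_j}.)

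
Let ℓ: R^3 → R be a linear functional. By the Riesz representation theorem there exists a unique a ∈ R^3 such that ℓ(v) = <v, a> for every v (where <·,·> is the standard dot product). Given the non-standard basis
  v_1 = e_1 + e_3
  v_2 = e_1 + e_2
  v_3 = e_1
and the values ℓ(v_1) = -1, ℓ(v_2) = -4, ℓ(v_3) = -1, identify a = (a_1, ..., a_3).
a = (-1, -3, 0)

Write a = (a_1, ..., a_3) in the standard basis. For each basis vector v_i, ℓ(v_i) = <v_i, a> is a linear equation in the a_j's. Collect the n equations into a matrix system V a = ℓ, where row i of V is v_i (expressed in the standard basis). Since V is invertible (lower-triangular with 1s on the diagonal, up to permutation), solve by back-substitution:
  V =
[[1, 0, 1],
 [1, 1, 0],
 [1, 0, 0]]
  V a = (-1, -4, -1)
Solving gives a = (-1, -3, 0).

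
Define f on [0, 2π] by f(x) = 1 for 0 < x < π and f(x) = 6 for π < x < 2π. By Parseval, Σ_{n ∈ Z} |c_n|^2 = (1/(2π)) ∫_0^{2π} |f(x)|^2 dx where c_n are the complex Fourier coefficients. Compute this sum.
Σ |c_n|^2 = 37/2

Parseval equates the L^2 energy of f (normalised by 1/(2π)) with the ℓ^2 sum of its Fourier coefficients: (1/(2π)) ∫_0^{2π} |f|^2 = Σ |c_n|^2.
Compute the left side: (1/(2π)) [∫_0^π 1^2 dx + ∫_π^{2π} 6^2 dx] = (1/(2π)) · (1π + 36π) = (1 + 36)/2 = 37/2.
So Σ_{n ∈ Z} |c_n|^2 = 37/2.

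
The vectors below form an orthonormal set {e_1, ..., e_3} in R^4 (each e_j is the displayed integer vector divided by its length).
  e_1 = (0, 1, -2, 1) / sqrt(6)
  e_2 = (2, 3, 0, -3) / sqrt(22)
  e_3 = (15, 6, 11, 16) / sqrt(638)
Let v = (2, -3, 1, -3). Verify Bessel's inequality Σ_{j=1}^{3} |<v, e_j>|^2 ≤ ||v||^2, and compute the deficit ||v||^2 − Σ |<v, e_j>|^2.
Σ |<v, e_j>|^2 = 2153/174; ||v||^2 = 23; deficit = 1849/174

Write each e_j = u_j / sqrt(<u_j, u_j>) where u_j is the displayed integer vector. Then <v, e_j> = <v, u_j> / sqrt(<u_j, u_j>), so |<v, e_j>|^2 = <v, u_j>^2 / <u_j, u_j>.
Coefficients: <v, e_1> = -8/sqrt(6), <v, e_2> = 4/sqrt(22), <v, e_3> = -25/sqrt(638).
Square and sum: Σ |<v, e_j>|^2 = 2153/174.
Compute ||v||^2 = v·v = 23.
Deficit = 23 − 2153/174 = 1849/174 ≥ 0, confirming Bessel's inequality. (The deficit equals ||v − Σ <v,e_j> e_j||^2, the squared distance from v to span{e_j}.)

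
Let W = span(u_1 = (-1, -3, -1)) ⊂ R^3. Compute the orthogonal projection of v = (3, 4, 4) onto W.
proj_W(v) = (19/11, 57/11, 19/11)

Set up U = [u_1 | ... | u_1] ∈ R^(3×1). The projector onto W = col(U) is P = U (U^T U)^(-1) U^T.
Compute U^T U =
  [11],
and U^T v = (-19).
Solve U^T U · c = U^T v for the coefficients: c = (-19/11). The projection is proj_W(v) = U c.
Check: (v - proj_W(v)) · u_1 = 0  (should be 0).
Result: proj_W(v) = (19/11, 57/11, 19/11).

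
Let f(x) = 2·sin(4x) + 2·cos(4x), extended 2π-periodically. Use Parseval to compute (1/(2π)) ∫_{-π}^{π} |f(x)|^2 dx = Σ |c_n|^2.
Σ |c_n|^2 = 4

Expand |f|^2 and use orthogonality of {sin(nx), cos(mx)} on [-π, π]:
  ∫_{-π}^{π} sin(nx)^2 dx = π, ∫ cos(mx)^2 dx = π, and cross terms integrate to 0.
So ∫_{-π}^{π} f(x)^2 dx = 2^2 · π + 2^2 · π = (4 + 4)π.
Divide by 2π: (4 + 4)/2 = 4.
By Parseval, this equals Σ |c_n|^2.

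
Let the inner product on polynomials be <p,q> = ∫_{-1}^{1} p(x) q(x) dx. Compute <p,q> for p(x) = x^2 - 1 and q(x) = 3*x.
<p,q> = 0

Expand the product: p(x)·q(x) = 3*x^3 - 3*x.
∫_{-1}^{1} of each monomial x^k gives [2/(k+1) if k even, 0 if k odd]. Integrating term-by-term (or equivalently evaluating the antiderivative F(x) = 3*x^4/4 - 3*x^2/2 at the endpoints):
  F(1) − F(−1) = -3/4 − (-3/4) = 0.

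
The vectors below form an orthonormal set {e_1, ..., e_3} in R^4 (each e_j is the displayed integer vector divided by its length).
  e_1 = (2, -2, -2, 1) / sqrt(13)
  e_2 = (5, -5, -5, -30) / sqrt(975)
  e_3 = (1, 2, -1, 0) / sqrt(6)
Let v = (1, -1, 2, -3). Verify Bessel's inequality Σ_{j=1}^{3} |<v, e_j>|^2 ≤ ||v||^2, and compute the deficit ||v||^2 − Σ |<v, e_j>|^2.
Σ |<v, e_j>|^2 = 21/2; ||v||^2 = 15; deficit = 9/2

Write each e_j = u_j / sqrt(<u_j, u_j>) where u_j is the displayed integer vector. Then <v, e_j> = <v, u_j> / sqrt(<u_j, u_j>), so |<v, e_j>|^2 = <v, u_j>^2 / <u_j, u_j>.
Coefficients: <v, e_1> = -3/sqrt(13), <v, e_2> = 90/sqrt(975), <v, e_3> = -3/sqrt(6).
Square and sum: Σ |<v, e_j>|^2 = 21/2.
Compute ||v||^2 = v·v = 15.
Deficit = 15 − 21/2 = 9/2 ≥ 0, confirming Bessel's inequality. (The deficit equals ||v − Σ <v,e_j> e_j||^2, the squared distance from v to span{e_j}.)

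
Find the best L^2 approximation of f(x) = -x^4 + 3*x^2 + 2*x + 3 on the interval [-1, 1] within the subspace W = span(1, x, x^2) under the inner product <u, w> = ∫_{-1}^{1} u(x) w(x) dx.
g(x) = 15*x^2/7 + 2*x + 108/35

The best approximation g ∈ W is the orthogonal projection of f onto W. Writing g = a_0 + a_1 x + a_2 x^2, the coefficients solve the normal equations G · a = b where
  G_{ij} = <φ_i, φ_j> and b_i = <f, φ_i>, with φ_0 = 1, φ_1 = x, φ_2 = x^2.
G =
  [2, 0, 2/3]
  [0, 2/3, 0]
  [2/3, 0, 2/5],
b = (38/5, 4/3, 102/35).
Solving gives a_0 = 108/35, a_1 = 2, a_2 = 15/7, so
  g(x) = 15*x^2/7 + 2*x + 108/35.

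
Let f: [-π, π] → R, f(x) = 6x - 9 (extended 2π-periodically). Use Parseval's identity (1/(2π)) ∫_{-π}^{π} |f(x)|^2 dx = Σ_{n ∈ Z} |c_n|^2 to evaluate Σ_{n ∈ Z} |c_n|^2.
Σ |c_n|^2 = 12π^2 + 81

Expand and integrate term by term over [-π, π]:
  ∫ (6x)^2 dx = 36·(2π^3/3); ∫ 2·6·(-9)·x dx = 0 (odd integrand); ∫ (-9)^2 dx = 81·2π.
So (1/(2π)) ∫_{-π}^{π} (6x - 9)^2 dx = 36π^2/3 + 81 = 12π^2 + 81.
Parseval ⇒ Σ |c_n|^2 = 12π^2 + 81.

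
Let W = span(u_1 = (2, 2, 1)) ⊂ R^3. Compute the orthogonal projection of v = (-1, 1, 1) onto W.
proj_W(v) = (2/9, 2/9, 1/9)

Set up U = [u_1 | ... | u_1] ∈ R^(3×1). The projector onto W = col(U) is P = U (U^T U)^(-1) U^T.
Compute U^T U =
  [9],
and U^T v = (1).
Solve U^T U · c = U^T v for the coefficients: c = (1/9). The projection is proj_W(v) = U c.
Check: (v - proj_W(v)) · u_1 = 0  (should be 0).
Result: proj_W(v) = (2/9, 2/9, 1/9).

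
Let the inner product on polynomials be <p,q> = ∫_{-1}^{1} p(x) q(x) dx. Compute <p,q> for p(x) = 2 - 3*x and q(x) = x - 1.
<p,q> = -6

Expand the product: p(x)·q(x) = -3*x^2 + 5*x - 2.
∫_{-1}^{1} of each monomial x^k gives [2/(k+1) if k even, 0 if k odd]. Integrating term-by-term (or equivalently evaluating the antiderivative F(x) = -x^3 + 5*x^2/2 - 2*x at the endpoints):
  F(1) − F(−1) = -1/2 − (11/2) = -6.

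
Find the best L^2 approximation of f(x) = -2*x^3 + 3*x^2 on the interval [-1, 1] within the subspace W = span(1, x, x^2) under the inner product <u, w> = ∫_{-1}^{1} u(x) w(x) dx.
g(x) = 3*x^2 - 6*x/5

The best approximation g ∈ W is the orthogonal projection of f onto W. Writing g = a_0 + a_1 x + a_2 x^2, the coefficients solve the normal equations G · a = b where
  G_{ij} = <φ_i, φ_j> and b_i = <f, φ_i>, with φ_0 = 1, φ_1 = x, φ_2 = x^2.
G =
  [2, 0, 2/3]
  [0, 2/3, 0]
  [2/3, 0, 2/5],
b = (2, -4/5, 6/5).
Solving gives a_0 = 0, a_1 = -6/5, a_2 = 3, so
  g(x) = 3*x^2 - 6*x/5.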